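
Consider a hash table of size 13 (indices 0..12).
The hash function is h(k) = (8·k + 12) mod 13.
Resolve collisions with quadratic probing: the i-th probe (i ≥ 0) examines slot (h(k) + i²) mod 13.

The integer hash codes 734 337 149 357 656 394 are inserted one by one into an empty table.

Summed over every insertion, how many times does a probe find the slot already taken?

Insert 734: h=8, slot 8 empty => index 8.
Insert 337: h=4, slot 4 empty => index 4.
Insert 149: h=8, slot 8 occupied => index 9.
Insert 357: h=8, slots 8,9 occupied => index 12.
Insert 656: h=8, slots 8,9,12,4 occupied => index 11.
Insert 394: h=5, slot 5 empty => index 5.
Table: [∅, ∅, ∅, ∅, 337, 394, ∅, ∅, 734, 149, ∅, 656, 357]

7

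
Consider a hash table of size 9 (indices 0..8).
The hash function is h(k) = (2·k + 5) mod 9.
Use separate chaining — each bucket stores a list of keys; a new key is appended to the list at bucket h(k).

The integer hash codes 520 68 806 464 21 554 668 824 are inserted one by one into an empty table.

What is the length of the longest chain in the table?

520 -> bucket 1
68 -> bucket 6
806 -> bucket 6 (collision)
464 -> bucket 6 (collision)
21 -> bucket 2
554 -> bucket 6 (collision)
668 -> bucket 0
824 -> bucket 6 (collision)
Final buckets:
0: 668
1: 520
2: 21
3: .
4: .
5: .
6: 68 -> 806 -> 464 -> 554 -> 824
7: .
8: .

5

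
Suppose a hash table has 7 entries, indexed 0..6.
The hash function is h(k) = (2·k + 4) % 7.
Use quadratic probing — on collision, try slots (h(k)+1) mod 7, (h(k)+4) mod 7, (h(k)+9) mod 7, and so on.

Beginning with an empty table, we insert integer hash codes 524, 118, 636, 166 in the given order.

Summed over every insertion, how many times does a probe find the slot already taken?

524 hashes to 2; slot 2 is free => place at 2.
118 hashes to 2; 2 taken => place at 3.
636 hashes to 2; 2,3 taken => place at 6.
166 hashes to 0; slot 0 is free => place at 0.
Table: [166, -, 524, 118, -, -, 636]

3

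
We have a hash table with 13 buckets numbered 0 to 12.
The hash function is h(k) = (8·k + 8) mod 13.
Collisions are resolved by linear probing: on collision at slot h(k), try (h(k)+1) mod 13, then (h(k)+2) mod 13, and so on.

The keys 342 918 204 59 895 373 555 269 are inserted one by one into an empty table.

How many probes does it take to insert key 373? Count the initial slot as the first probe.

342 hashes to 1; slot 1 is free → place at 1.
918 hashes to 7; slot 7 is free → place at 7.
204 hashes to 2; slot 2 is free → place at 2.
59 hashes to 12; slot 12 is free → place at 12.
895 hashes to 5; slot 5 is free → place at 5.
373 hashes to 2; 2 taken → place at 3.
555 hashes to 2; 2,3 taken → place at 4.
269 hashes to 2; 2,3,4,5 taken → place at 6.
Table: [_, 342, 204, 373, 555, 895, 269, 918, _, _, _, _, 59]

2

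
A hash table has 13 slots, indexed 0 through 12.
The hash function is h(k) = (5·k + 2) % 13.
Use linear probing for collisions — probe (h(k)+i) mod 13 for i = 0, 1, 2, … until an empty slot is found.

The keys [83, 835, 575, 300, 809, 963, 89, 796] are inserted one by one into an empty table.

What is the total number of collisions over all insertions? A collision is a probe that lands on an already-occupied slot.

14

83: h=1 → slot 1
835: h=4 → slot 4
575: h=4, probe 4,5 → slot 5
300: h=7 → slot 7
809: h=4, probe 4,5,6 → slot 6
963: h=7, probe 7,8 → slot 8
89: h=5, probe 5,6,7,8,9 → slot 9
796: h=4, probe 4,5,6,7,8,9,10 → slot 10
Table: [., 83, ., ., 835, 575, 809, 300, 963, 89, 796, ., .]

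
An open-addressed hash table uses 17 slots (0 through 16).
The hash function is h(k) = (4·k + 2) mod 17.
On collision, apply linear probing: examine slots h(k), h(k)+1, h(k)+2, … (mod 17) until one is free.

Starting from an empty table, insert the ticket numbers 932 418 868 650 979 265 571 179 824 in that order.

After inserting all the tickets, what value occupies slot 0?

932: h=7 → slot 7
418: h=8 → slot 8
868: h=6 → slot 6
650: h=1 → slot 1
979: h=8, probe 8,9 → slot 9
265: h=8, probe 8,9,10 → slot 10
571: h=8, probe 8,9,10,11 → slot 11
179: h=4 → slot 4
824: h=0 → slot 0
Table: [824, 650, —, —, 179, —, 868, 932, 418, 979, 265, 571, —, —, —, —, —]

824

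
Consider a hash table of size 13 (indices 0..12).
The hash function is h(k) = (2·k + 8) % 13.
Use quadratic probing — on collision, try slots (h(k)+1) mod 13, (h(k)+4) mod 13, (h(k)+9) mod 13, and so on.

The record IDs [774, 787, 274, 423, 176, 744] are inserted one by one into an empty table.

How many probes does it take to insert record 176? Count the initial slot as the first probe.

774: h=9 -> slot 9
787: h=9, probe 9,10 -> slot 10
274: h=10, probe 10,11 -> slot 11
423: h=9, probe 9,10,0 -> slot 0
176: h=9, probe 9,10,0,5 -> slot 5
744: h=1 -> slot 1
Table: [423, 744, ∅, ∅, ∅, 176, ∅, ∅, ∅, 774, 787, 274, ∅]

4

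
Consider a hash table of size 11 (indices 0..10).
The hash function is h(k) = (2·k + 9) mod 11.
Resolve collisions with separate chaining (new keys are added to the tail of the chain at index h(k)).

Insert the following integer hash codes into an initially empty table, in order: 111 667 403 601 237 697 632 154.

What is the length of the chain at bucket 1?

Insert 111: h=0, bucket 0 empty → new chain.
Insert 667: h=1, bucket 1 empty → new chain.
Insert 403: h=1, bucket 1 nonempty → append to chain.
Insert 601: h=1, bucket 1 nonempty → append to chain.
Insert 237: h=10, bucket 10 empty → new chain.
Insert 697: h=6, bucket 6 empty → new chain.
Insert 632: h=8, bucket 8 empty → new chain.
Insert 154: h=9, bucket 9 empty → new chain.
Final buckets:
0: 111
1: 667 -> 403 -> 601
2: .
3: .
4: .
5: .
6: 697
7: .
8: 632
9: 154
10: 237

3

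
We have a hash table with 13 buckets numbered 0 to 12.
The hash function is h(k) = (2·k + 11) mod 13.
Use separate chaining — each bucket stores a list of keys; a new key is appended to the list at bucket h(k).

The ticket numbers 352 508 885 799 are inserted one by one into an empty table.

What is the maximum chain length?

3

Insert 352: h=0, bucket 0 empty -> new chain.
Insert 508: h=0, bucket 0 nonempty -> append to chain.
Insert 885: h=0, bucket 0 nonempty -> append to chain.
Insert 799: h=10, bucket 10 empty -> new chain.
Final buckets:
0: 352 -> 508 -> 885
1: -
2: -
3: -
4: -
5: -
6: -
7: -
8: -
9: -
10: 799
11: -
12: -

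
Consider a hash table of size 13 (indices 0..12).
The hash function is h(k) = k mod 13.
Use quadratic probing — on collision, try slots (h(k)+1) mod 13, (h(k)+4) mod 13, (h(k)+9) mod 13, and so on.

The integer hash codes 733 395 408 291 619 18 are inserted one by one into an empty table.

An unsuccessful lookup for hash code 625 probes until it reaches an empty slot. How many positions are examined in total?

Insert 733: h=5, slot 5 empty -> index 5.
Insert 395: h=5, slot 5 occupied -> index 6.
Insert 408: h=5, slots 5,6 occupied -> index 9.
Insert 291: h=5, slots 5,6,9 occupied -> index 1.
Insert 619: h=8, slot 8 empty -> index 8.
Insert 18: h=5, slots 5,6,9,1,8 occupied -> index 4.
Table: [., 291, ., ., 18, 733, 395, ., 619, 408, ., ., .]
Lookup 625: h=1, probe 1,2 → slot 2 empty, not found.

2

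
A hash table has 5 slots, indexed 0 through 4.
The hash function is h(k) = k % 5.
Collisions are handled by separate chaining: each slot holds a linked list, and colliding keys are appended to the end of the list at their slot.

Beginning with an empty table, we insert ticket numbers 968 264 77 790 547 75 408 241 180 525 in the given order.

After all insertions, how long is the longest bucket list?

968 -> bucket 3
264 -> bucket 4
77 -> bucket 2
790 -> bucket 0
547 -> bucket 2 (collision)
75 -> bucket 0 (collision)
408 -> bucket 3 (collision)
241 -> bucket 1
180 -> bucket 0 (collision)
525 -> bucket 0 (collision)
Final buckets:
0: 790 -> 75 -> 180 -> 525
1: 241
2: 77 -> 547
3: 968 -> 408
4: 264

4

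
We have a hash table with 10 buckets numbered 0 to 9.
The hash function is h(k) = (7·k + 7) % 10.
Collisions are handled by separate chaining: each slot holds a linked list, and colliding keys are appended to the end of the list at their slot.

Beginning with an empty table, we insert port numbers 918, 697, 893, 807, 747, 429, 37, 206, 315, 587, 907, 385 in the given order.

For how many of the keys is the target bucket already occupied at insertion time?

918 → bucket 3
697 → bucket 6
893 → bucket 8
807 → bucket 6 (collision)
747 → bucket 6 (collision)
429 → bucket 0
37 → bucket 6 (collision)
206 → bucket 9
315 → bucket 2
587 → bucket 6 (collision)
907 → bucket 6 (collision)
385 → bucket 2 (collision)
Final buckets:
0: 429
1: _
2: 315 -> 385
3: 918
4: _
5: _
6: 697 -> 807 -> 747 -> 37 -> 587 -> 907
7: _
8: 893
9: 206

6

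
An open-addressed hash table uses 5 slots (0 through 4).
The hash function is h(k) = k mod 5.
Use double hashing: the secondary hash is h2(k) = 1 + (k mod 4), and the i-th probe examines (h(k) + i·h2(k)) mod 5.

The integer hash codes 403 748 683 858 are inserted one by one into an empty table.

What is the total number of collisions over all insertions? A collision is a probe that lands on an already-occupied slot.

3

403 hashes to 3; slot 3 is free => place at 3.
748 hashes to 3, h2=1; 3 taken => place at 4.
683 hashes to 3, h2=4; 3 taken => place at 2.
858 hashes to 3, h2=3; 3 taken => place at 1.
Table: [—, 858, 683, 403, 748]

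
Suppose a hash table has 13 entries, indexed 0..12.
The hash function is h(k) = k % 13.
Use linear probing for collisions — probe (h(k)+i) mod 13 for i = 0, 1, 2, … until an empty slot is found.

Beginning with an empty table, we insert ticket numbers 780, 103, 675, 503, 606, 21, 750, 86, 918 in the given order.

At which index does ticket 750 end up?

11

Insert 780: h=0, slot 0 empty => index 0.
Insert 103: h=12, slot 12 empty => index 12.
Insert 675: h=12, slots 12,0 occupied => index 1.
Insert 503: h=9, slot 9 empty => index 9.
Insert 606: h=8, slot 8 empty => index 8.
Insert 21: h=8, slots 8,9 occupied => index 10.
Insert 750: h=9, slots 9,10 occupied => index 11.
Insert 86: h=8, slots 8,9,10,11,12,0,1 occupied => index 2.
Insert 918: h=8, slots 8,9,10,11,12,0,1,2 occupied => index 3.
Table: [780, 675, 86, 918, —, —, —, —, 606, 503, 21, 750, 103]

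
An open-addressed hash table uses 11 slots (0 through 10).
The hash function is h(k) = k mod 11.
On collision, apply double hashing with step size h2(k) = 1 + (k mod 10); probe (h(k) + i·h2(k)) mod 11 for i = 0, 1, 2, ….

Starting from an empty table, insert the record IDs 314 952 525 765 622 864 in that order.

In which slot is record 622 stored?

4

314 hashes to 6; slot 6 is free -> place at 6.
952 hashes to 6, h2=3; 6 taken -> place at 9.
525 hashes to 8; slot 8 is free -> place at 8.
765 hashes to 6, h2=6; 6 taken -> place at 1.
622 hashes to 6, h2=3; 6,9,1 taken -> place at 4.
864 hashes to 6, h2=5; 6 taken -> place at 0.
Table: [864, 765, ., ., 622, ., 314, ., 525, 952, .]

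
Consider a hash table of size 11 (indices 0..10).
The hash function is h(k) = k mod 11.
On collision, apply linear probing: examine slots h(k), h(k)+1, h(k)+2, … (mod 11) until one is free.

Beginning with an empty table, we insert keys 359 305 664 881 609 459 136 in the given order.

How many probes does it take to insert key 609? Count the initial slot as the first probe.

2

359: h=7 -> slot 7
305: h=8 -> slot 8
664: h=4 -> slot 4
881: h=1 -> slot 1
609: h=4, probe 4,5 -> slot 5
459: h=8, probe 8,9 -> slot 9
136: h=4, probe 4,5,6 -> slot 6
Table: [∅, 881, ∅, ∅, 664, 609, 136, 359, 305, 459, ∅]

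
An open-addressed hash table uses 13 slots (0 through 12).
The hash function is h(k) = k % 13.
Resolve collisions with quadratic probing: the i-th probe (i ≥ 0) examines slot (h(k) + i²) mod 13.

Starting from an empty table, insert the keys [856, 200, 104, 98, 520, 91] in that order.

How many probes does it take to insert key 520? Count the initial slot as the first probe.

2

856: h=11 → slot 11
200: h=5 → slot 5
104: h=0 → slot 0
98: h=7 → slot 7
520: h=0, probe 0,1 → slot 1
91: h=0, probe 0,1,4 → slot 4
Table: [104, 520, ., ., 91, 200, ., 98, ., ., ., 856, .]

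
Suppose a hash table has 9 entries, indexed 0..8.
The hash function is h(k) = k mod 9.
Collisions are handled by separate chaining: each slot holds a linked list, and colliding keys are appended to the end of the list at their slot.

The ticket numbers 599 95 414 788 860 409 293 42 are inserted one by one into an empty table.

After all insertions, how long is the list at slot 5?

5

Insert 599: h=5, bucket 5 empty → new chain.
Insert 95: h=5, bucket 5 nonempty → append to chain.
Insert 414: h=0, bucket 0 empty → new chain.
Insert 788: h=5, bucket 5 nonempty → append to chain.
Insert 860: h=5, bucket 5 nonempty → append to chain.
Insert 409: h=4, bucket 4 empty → new chain.
Insert 293: h=5, bucket 5 nonempty → append to chain.
Insert 42: h=6, bucket 6 empty → new chain.
Final buckets:
0: 414
1: ∅
2: ∅
3: ∅
4: 409
5: 599 -> 95 -> 788 -> 860 -> 293
6: 42
7: ∅
8: ∅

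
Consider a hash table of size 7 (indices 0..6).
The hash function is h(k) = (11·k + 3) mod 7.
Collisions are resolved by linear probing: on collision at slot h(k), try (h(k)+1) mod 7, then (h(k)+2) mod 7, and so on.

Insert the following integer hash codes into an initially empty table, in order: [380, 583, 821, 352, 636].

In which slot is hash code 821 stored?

6

380 hashes to 4; slot 4 is free -> place at 4.
583 hashes to 4; 4 taken -> place at 5.
821 hashes to 4; 4,5 taken -> place at 6.
352 hashes to 4; 4,5,6 taken -> place at 0.
636 hashes to 6; 6,0 taken -> place at 1.
Table: [352, 636, _, _, 380, 583, 821]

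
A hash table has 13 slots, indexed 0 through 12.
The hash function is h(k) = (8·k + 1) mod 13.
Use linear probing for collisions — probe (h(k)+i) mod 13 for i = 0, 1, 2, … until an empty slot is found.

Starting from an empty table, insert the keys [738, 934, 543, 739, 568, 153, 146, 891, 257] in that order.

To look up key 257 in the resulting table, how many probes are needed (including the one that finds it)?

738 hashes to 3; slot 3 is free => place at 3.
934 hashes to 11; slot 11 is free => place at 11.
543 hashes to 3; 3 taken => place at 4.
739 hashes to 11; 11 taken => place at 12.
568 hashes to 8; slot 8 is free => place at 8.
153 hashes to 3; 3,4 taken => place at 5.
146 hashes to 12; 12 taken => place at 0.
891 hashes to 5; 5 taken => place at 6.
257 hashes to 3; 3,4,5,6 taken => place at 7.
Table: [146, ∅, ∅, 738, 543, 153, 891, 257, 568, ∅, ∅, 934, 739]
Lookup 257: h=3, probe 3,4,5,6,7 → found at 7.

5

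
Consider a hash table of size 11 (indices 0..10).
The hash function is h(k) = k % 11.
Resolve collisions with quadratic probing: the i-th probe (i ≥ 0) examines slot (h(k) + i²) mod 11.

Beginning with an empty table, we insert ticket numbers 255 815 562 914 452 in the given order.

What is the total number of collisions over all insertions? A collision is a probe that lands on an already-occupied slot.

9

Insert 255: h=2, slot 2 empty → index 2.
Insert 815: h=1, slot 1 empty → index 1.
Insert 562: h=1, slots 1,2 occupied → index 5.
Insert 914: h=1, slots 1,2,5 occupied → index 10.
Insert 452: h=1, slots 1,2,5,10 occupied → index 6.
Table: [_, 815, 255, _, _, 562, 452, _, _, _, 914]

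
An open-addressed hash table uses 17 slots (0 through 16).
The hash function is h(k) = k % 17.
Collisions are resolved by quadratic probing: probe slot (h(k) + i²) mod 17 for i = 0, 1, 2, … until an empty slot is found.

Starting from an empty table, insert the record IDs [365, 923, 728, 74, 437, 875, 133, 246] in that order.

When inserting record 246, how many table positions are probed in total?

4

Insert 365: h=8, slot 8 empty => index 8.
Insert 923: h=5, slot 5 empty => index 5.
Insert 728: h=14, slot 14 empty => index 14.
Insert 74: h=6, slot 6 empty => index 6.
Insert 437: h=12, slot 12 empty => index 12.
Insert 875: h=8, slot 8 occupied => index 9.
Insert 133: h=14, slot 14 occupied => index 15.
Insert 246: h=8, slots 8,9,12 occupied => index 0.
Table: [246, —, —, —, —, 923, 74, —, 365, 875, —, —, 437, —, 728, 133, —]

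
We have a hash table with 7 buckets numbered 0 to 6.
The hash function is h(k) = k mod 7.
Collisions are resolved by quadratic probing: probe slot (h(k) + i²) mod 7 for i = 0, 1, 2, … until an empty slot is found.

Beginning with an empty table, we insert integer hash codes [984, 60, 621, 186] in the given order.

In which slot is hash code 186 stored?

1

Insert 984: h=4, slot 4 empty → index 4.
Insert 60: h=4, slot 4 occupied → index 5.
Insert 621: h=5, slot 5 occupied → index 6.
Insert 186: h=4, slots 4,5 occupied → index 1.
Table: [-, 186, -, -, 984, 60, 621]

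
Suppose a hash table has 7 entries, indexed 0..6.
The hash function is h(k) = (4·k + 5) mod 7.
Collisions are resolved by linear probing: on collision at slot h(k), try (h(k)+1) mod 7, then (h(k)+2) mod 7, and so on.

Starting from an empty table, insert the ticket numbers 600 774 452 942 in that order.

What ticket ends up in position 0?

600 hashes to 4; slot 4 is free -> place at 4.
774 hashes to 0; slot 0 is free -> place at 0.
452 hashes to 0; 0 taken -> place at 1.
942 hashes to 0; 0,1 taken -> place at 2.
Table: [774, 452, 942, _, 600, _, _]

774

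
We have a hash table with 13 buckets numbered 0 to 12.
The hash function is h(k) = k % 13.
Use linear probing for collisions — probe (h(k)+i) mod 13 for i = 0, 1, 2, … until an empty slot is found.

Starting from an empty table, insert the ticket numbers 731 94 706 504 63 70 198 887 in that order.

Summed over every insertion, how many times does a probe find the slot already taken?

12

731 hashes to 3; slot 3 is free => place at 3.
94 hashes to 3; 3 taken => place at 4.
706 hashes to 4; 4 taken => place at 5.
504 hashes to 10; slot 10 is free => place at 10.
63 hashes to 11; slot 11 is free => place at 11.
70 hashes to 5; 5 taken => place at 6.
198 hashes to 3; 3,4,5,6 taken => place at 7.
887 hashes to 3; 3,4,5,6,7 taken => place at 8.
Table: [∅, ∅, ∅, 731, 94, 706, 70, 198, 887, ∅, 504, 63, ∅]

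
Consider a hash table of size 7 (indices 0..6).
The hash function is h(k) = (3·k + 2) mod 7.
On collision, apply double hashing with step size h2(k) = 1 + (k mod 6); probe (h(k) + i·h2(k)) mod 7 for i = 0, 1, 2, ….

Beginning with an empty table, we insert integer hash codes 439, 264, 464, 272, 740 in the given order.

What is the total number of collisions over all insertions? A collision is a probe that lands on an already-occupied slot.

3

439: h=3 → slot 3
264: h=3, h2=1, probe 3,4 → slot 4
464: h=1 → slot 1
272: h=6 → slot 6
740: h=3, h2=3, probe 3,6,2 → slot 2
Table: [_, 464, 740, 439, 264, _, 272]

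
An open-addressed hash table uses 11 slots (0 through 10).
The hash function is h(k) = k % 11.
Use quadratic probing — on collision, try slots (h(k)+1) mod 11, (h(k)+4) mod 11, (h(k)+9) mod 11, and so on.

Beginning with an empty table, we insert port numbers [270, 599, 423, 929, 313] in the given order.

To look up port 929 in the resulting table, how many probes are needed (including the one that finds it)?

270 hashes to 6; slot 6 is free → place at 6.
599 hashes to 5; slot 5 is free → place at 5.
423 hashes to 5; 5,6 taken → place at 9.
929 hashes to 5; 5,6,9 taken → place at 3.
313 hashes to 5; 5,6,9,3 taken → place at 10.
Table: [∅, ∅, ∅, 929, ∅, 599, 270, ∅, ∅, 423, 313]
Lookup 929: h=5, probe 5,6,9,3 → found at 3.

4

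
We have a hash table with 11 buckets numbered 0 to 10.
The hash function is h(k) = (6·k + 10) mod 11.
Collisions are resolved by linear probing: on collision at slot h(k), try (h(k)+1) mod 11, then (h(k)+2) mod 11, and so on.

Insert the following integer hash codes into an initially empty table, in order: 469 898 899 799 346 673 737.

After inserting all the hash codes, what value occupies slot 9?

469: h=8 → slot 8
898: h=8, probe 8,9 → slot 9
899: h=3 → slot 3
799: h=8, probe 8,9,10 → slot 10
346: h=7 → slot 7
673: h=0 → slot 0
737: h=10, probe 10,0,1 → slot 1
Table: [673, 737, _, 899, _, _, _, 346, 469, 898, 799]

898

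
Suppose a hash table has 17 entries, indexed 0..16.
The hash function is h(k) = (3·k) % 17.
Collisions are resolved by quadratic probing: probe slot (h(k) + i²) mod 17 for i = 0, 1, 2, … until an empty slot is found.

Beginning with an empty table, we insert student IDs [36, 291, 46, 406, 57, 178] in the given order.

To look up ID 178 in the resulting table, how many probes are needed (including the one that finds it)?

36 hashes to 6; slot 6 is free => place at 6.
291 hashes to 6; 6 taken => place at 7.
46 hashes to 2; slot 2 is free => place at 2.
406 hashes to 11; slot 11 is free => place at 11.
57 hashes to 1; slot 1 is free => place at 1.
178 hashes to 7; 7 taken => place at 8.
Table: [—, 57, 46, —, —, —, 36, 291, 178, —, —, 406, —, —, —, —, —]
Lookup 178: h=7, probe 7,8 → found at 8.

2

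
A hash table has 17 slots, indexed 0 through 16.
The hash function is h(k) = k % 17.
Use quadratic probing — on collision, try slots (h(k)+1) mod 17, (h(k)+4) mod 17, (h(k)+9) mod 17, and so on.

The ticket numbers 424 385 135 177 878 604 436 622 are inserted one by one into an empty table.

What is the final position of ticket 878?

424: h=16 → slot 16
385: h=11 → slot 11
135: h=16, probe 16,0 → slot 0
177: h=7 → slot 7
878: h=11, probe 11,12 → slot 12
604: h=9 → slot 9
436: h=11, probe 11,12,15 → slot 15
622: h=10 → slot 10
Table: [135, ., ., ., ., ., ., 177, ., 604, 622, 385, 878, ., ., 436, 424]

12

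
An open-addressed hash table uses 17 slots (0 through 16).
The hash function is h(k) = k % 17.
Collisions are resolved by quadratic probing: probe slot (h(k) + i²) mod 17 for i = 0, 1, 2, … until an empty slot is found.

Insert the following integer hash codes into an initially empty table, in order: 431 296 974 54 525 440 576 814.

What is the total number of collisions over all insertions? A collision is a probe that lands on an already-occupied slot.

7

Insert 431: h=6, slot 6 empty => index 6.
Insert 296: h=7, slot 7 empty => index 7.
Insert 974: h=5, slot 5 empty => index 5.
Insert 54: h=3, slot 3 empty => index 3.
Insert 525: h=15, slot 15 empty => index 15.
Insert 440: h=15, slot 15 occupied => index 16.
Insert 576: h=15, slots 15,16 occupied => index 2.
Insert 814: h=15, slots 15,16,2,7 occupied => index 14.
Table: [., ., 576, 54, ., 974, 431, 296, ., ., ., ., ., ., 814, 525, 440]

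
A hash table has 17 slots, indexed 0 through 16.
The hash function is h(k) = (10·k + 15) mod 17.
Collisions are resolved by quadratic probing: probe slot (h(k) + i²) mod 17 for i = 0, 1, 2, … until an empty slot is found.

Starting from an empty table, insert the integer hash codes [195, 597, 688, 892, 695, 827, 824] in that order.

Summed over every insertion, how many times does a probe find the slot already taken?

195: h=10 -> slot 10
597: h=1 -> slot 1
688: h=10, probe 10,11 -> slot 11
892: h=10, probe 10,11,14 -> slot 14
695: h=12 -> slot 12
827: h=6 -> slot 6
824: h=10, probe 10,11,14,2 -> slot 2
Table: [—, 597, 824, —, —, —, 827, —, —, —, 195, 688, 695, —, 892, —, —]

6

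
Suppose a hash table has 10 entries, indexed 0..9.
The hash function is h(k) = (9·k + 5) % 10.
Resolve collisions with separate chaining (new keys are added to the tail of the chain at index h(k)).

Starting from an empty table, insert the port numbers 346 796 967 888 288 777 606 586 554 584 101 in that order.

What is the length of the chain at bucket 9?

4

346 → bucket 9
796 → bucket 9 (collision)
967 → bucket 8
888 → bucket 7
288 → bucket 7 (collision)
777 → bucket 8 (collision)
606 → bucket 9 (collision)
586 → bucket 9 (collision)
554 → bucket 1
584 → bucket 1 (collision)
101 → bucket 4
Final buckets:
0: —
1: 554 -> 584
2: —
3: —
4: 101
5: —
6: —
7: 888 -> 288
8: 967 -> 777
9: 346 -> 796 -> 606 -> 586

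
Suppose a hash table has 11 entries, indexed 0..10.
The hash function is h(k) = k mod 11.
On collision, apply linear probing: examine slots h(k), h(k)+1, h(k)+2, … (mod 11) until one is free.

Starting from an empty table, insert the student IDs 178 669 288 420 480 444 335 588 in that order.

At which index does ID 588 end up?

178: h=2 → slot 2
669: h=9 → slot 9
288: h=2, probe 2,3 → slot 3
420: h=2, probe 2,3,4 → slot 4
480: h=7 → slot 7
444: h=4, probe 4,5 → slot 5
335: h=5, probe 5,6 → slot 6
588: h=5, probe 5,6,7,8 → slot 8
Table: [-, -, 178, 288, 420, 444, 335, 480, 588, 669, -]

8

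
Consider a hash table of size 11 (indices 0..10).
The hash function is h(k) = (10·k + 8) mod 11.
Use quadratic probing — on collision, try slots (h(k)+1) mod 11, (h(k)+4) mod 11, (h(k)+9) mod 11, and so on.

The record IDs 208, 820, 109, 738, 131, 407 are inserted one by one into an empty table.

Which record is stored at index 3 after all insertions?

131

208: h=9 → slot 9
820: h=2 → slot 2
109: h=9, probe 9,10 → slot 10
738: h=7 → slot 7
131: h=9, probe 9,10,2,7,3 → slot 3
407: h=8 → slot 8
Table: [_, _, 820, 131, _, _, _, 738, 407, 208, 109]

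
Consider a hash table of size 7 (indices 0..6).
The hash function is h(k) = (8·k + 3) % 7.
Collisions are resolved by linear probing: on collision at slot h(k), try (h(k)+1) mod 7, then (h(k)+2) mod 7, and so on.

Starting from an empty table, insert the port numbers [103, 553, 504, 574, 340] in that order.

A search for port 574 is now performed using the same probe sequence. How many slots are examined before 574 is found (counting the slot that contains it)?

103 hashes to 1; slot 1 is free => place at 1.
553 hashes to 3; slot 3 is free => place at 3.
504 hashes to 3; 3 taken => place at 4.
574 hashes to 3; 3,4 taken => place at 5.
340 hashes to 0; slot 0 is free => place at 0.
Table: [340, 103, —, 553, 504, 574, —]
Lookup 574: h=3, probe 3,4,5 → found at 5.

3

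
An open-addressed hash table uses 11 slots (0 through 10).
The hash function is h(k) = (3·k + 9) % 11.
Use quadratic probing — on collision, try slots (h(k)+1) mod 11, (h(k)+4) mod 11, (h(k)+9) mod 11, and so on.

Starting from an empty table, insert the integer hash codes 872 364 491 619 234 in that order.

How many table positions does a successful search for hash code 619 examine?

872: h=7 -> slot 7
364: h=1 -> slot 1
491: h=8 -> slot 8
619: h=7, probe 7,8,0 -> slot 0
234: h=7, probe 7,8,0,5 -> slot 5
Table: [619, 364, -, -, -, 234, -, 872, 491, -, -]
Lookup 619: h=7, probe 7,8,0 → found at 0.

3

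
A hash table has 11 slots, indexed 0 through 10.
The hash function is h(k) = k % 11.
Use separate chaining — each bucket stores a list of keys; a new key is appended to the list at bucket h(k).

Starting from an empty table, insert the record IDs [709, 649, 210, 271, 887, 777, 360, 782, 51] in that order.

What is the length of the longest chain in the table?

4

Insert 709: h=5, bucket 5 empty → new chain.
Insert 649: h=0, bucket 0 empty → new chain.
Insert 210: h=1, bucket 1 empty → new chain.
Insert 271: h=7, bucket 7 empty → new chain.
Insert 887: h=7, bucket 7 nonempty → append to chain.
Insert 777: h=7, bucket 7 nonempty → append to chain.
Insert 360: h=8, bucket 8 empty → new chain.
Insert 782: h=1, bucket 1 nonempty → append to chain.
Insert 51: h=7, bucket 7 nonempty → append to chain.
Final buckets:
0: 649
1: 210 -> 782
2: ∅
3: ∅
4: ∅
5: 709
6: ∅
7: 271 -> 887 -> 777 -> 51
8: 360
9: ∅
10: ∅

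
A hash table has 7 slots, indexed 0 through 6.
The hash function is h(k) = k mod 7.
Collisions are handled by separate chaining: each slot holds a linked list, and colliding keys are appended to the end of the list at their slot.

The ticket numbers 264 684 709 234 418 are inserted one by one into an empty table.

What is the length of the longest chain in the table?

264 -> bucket 5
684 -> bucket 5 (collision)
709 -> bucket 2
234 -> bucket 3
418 -> bucket 5 (collision)
Final buckets:
0: —
1: —
2: 709
3: 234
4: —
5: 264 -> 684 -> 418
6: —

3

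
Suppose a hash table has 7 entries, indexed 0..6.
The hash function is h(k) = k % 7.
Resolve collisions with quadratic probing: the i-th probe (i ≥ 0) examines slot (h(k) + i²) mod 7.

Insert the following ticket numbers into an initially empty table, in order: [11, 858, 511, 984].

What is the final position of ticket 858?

Insert 11: h=4, slot 4 empty -> index 4.
Insert 858: h=4, slot 4 occupied -> index 5.
Insert 511: h=0, slot 0 empty -> index 0.
Insert 984: h=4, slots 4,5 occupied -> index 1.
Table: [511, 984, ∅, ∅, 11, 858, ∅]

5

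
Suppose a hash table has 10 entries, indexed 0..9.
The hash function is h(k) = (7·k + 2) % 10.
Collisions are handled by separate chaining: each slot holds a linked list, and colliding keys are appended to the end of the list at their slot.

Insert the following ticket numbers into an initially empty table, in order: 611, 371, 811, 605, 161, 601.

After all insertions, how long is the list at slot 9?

5

Insert 611: h=9, bucket 9 empty -> new chain.
Insert 371: h=9, bucket 9 nonempty -> append to chain.
Insert 811: h=9, bucket 9 nonempty -> append to chain.
Insert 605: h=7, bucket 7 empty -> new chain.
Insert 161: h=9, bucket 9 nonempty -> append to chain.
Insert 601: h=9, bucket 9 nonempty -> append to chain.
Final buckets:
0: ∅
1: ∅
2: ∅
3: ∅
4: ∅
5: ∅
6: ∅
7: 605
8: ∅
9: 611 -> 371 -> 811 -> 161 -> 601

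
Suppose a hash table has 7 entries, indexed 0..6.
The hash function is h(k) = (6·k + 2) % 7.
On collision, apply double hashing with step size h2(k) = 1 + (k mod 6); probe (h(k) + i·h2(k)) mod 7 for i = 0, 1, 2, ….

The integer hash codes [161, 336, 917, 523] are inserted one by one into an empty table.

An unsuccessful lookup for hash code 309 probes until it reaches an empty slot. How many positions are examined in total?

2

161: h=2 => slot 2
336: h=2, h2=1, probe 2,3 => slot 3
917: h=2, h2=6, probe 2,1 => slot 1
523: h=4 => slot 4
Table: [_, 917, 161, 336, 523, _, _]
Lookup 309: h=1, h2=4, probe 1,5 → slot 5 empty, not found.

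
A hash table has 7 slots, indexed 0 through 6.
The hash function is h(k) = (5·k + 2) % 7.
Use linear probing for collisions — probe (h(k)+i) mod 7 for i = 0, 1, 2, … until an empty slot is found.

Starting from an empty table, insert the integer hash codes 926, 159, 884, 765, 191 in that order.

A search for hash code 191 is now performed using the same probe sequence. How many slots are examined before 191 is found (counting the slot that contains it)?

5

Insert 926: h=5, slot 5 empty → index 5.
Insert 159: h=6, slot 6 empty → index 6.
Insert 884: h=5, slots 5,6 occupied → index 0.
Insert 765: h=5, slots 5,6,0 occupied → index 1.
Insert 191: h=5, slots 5,6,0,1 occupied → index 2.
Table: [884, 765, 191, —, —, 926, 159]
Lookup 191: h=5, probe 5,6,0,1,2 → found at 2.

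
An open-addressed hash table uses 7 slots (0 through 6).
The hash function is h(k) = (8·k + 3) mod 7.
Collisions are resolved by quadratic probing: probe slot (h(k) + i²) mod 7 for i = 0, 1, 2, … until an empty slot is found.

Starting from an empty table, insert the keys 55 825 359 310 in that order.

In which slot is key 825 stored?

3

Insert 55: h=2, slot 2 empty → index 2.
Insert 825: h=2, slot 2 occupied → index 3.
Insert 359: h=5, slot 5 empty → index 5.
Insert 310: h=5, slot 5 occupied → index 6.
Table: [∅, ∅, 55, 825, ∅, 359, 310]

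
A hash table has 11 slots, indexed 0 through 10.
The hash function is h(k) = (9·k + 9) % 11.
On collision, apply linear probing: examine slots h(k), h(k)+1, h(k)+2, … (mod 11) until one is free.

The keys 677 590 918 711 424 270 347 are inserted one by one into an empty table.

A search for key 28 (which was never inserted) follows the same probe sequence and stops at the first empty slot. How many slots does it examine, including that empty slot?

Insert 677: h=8, slot 8 empty -> index 8.
Insert 590: h=6, slot 6 empty -> index 6.
Insert 918: h=10, slot 10 empty -> index 10.
Insert 711: h=6, slot 6 occupied -> index 7.
Insert 424: h=8, slot 8 occupied -> index 9.
Insert 270: h=8, slots 8,9,10 occupied -> index 0.
Insert 347: h=8, slots 8,9,10,0 occupied -> index 1.
Table: [270, 347, ., ., ., ., 590, 711, 677, 424, 918]
Lookup 28: h=8, probe 8,9,10,0,1,2 → slot 2 empty, not found.

6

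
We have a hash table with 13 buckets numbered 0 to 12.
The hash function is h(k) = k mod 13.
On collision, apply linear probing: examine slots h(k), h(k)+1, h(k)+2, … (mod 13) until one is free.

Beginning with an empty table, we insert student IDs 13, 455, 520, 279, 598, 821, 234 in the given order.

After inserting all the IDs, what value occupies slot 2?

520

13 hashes to 0; slot 0 is free -> place at 0.
455 hashes to 0; 0 taken -> place at 1.
520 hashes to 0; 0,1 taken -> place at 2.
279 hashes to 6; slot 6 is free -> place at 6.
598 hashes to 0; 0,1,2 taken -> place at 3.
821 hashes to 2; 2,3 taken -> place at 4.
234 hashes to 0; 0,1,2,3,4 taken -> place at 5.
Table: [13, 455, 520, 598, 821, 234, 279, ∅, ∅, ∅, ∅, ∅, ∅]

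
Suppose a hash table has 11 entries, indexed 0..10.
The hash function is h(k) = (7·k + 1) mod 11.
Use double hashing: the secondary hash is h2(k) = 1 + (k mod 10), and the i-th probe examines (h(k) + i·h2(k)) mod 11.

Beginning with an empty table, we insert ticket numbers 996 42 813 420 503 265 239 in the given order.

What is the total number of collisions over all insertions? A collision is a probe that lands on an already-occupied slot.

1

Insert 996: h=10, slot 10 empty → index 10.
Insert 42: h=9, slot 9 empty → index 9.
Insert 813: h=5, slot 5 empty → index 5.
Insert 420: h=4, slot 4 empty → index 4.
Insert 503: h=2, slot 2 empty → index 2.
Insert 265: h=8, slot 8 empty → index 8.
Insert 239: h=2, h2=10, slot 2 occupied → index 1.
Table: [—, 239, 503, —, 420, 813, —, —, 265, 42, 996]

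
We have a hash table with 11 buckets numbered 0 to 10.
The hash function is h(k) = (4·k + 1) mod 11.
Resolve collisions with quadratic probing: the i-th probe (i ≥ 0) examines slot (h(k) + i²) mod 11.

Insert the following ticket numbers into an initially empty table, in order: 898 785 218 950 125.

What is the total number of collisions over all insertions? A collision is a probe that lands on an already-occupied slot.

6

Insert 898: h=7, slot 7 empty => index 7.
Insert 785: h=6, slot 6 empty => index 6.
Insert 218: h=4, slot 4 empty => index 4.
Insert 950: h=6, slots 6,7 occupied => index 10.
Insert 125: h=6, slots 6,7,10,4 occupied => index 0.
Table: [125, _, _, _, 218, _, 785, 898, _, _, 950]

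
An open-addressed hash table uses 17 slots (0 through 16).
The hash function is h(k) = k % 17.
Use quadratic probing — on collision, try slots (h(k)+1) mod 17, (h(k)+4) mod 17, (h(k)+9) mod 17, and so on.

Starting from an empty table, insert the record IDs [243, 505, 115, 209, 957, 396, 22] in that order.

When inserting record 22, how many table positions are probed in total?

Insert 243: h=5, slot 5 empty → index 5.
Insert 505: h=12, slot 12 empty → index 12.
Insert 115: h=13, slot 13 empty → index 13.
Insert 209: h=5, slot 5 occupied → index 6.
Insert 957: h=5, slots 5,6 occupied → index 9.
Insert 396: h=5, slots 5,6,9 occupied → index 14.
Insert 22: h=5, slots 5,6,9,14 occupied → index 4.
Table: [—, —, —, —, 22, 243, 209, —, —, 957, —, —, 505, 115, 396, —, —]

5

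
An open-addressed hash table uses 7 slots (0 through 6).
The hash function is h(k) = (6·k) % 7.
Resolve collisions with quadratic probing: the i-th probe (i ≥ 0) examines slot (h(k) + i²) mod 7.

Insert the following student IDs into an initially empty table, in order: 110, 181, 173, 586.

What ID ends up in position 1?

181

110 hashes to 2; slot 2 is free => place at 2.
181 hashes to 1; slot 1 is free => place at 1.
173 hashes to 2; 2 taken => place at 3.
586 hashes to 2; 2,3 taken => place at 6.
Table: [_, 181, 110, 173, _, _, 586]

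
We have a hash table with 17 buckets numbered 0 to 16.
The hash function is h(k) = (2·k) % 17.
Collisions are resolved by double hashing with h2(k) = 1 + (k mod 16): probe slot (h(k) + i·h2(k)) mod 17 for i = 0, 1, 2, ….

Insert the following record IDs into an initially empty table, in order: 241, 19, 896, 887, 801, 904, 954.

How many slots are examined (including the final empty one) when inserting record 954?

3

241: h=6 -> slot 6
19: h=4 -> slot 4
896: h=7 -> slot 7
887: h=6, h2=8, probe 6,14 -> slot 14
801: h=4, h2=2, probe 4,6,8 -> slot 8
904: h=6, h2=9, probe 6,15 -> slot 15
954: h=4, h2=11, probe 4,15,9 -> slot 9
Table: [-, -, -, -, 19, -, 241, 896, 801, 954, -, -, -, -, 887, 904, -]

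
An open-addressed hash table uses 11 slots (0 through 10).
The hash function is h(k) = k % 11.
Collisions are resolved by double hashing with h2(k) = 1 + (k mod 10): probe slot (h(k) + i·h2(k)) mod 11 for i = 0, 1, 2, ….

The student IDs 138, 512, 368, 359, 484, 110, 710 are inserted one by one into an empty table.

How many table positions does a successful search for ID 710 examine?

138: h=6 => slot 6
512: h=6, h2=3, probe 6,9 => slot 9
368: h=5 => slot 5
359: h=7 => slot 7
484: h=0 => slot 0
110: h=0, h2=1, probe 0,1 => slot 1
710: h=6, h2=1, probe 6,7,8 => slot 8
Table: [484, 110, -, -, -, 368, 138, 359, 710, 512, -]
Lookup 710: h=6, h2=1, probe 6,7,8 → found at 8.

3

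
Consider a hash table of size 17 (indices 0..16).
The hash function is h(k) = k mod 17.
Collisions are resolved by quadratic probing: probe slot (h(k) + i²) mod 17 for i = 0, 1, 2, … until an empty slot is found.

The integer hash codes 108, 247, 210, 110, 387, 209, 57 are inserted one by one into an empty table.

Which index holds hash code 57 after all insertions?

Insert 108: h=6, slot 6 empty => index 6.
Insert 247: h=9, slot 9 empty => index 9.
Insert 210: h=6, slot 6 occupied => index 7.
Insert 110: h=8, slot 8 empty => index 8.
Insert 387: h=13, slot 13 empty => index 13.
Insert 209: h=5, slot 5 empty => index 5.
Insert 57: h=6, slots 6,7 occupied => index 10.
Table: [_, _, _, _, _, 209, 108, 210, 110, 247, 57, _, _, 387, _, _, _]

10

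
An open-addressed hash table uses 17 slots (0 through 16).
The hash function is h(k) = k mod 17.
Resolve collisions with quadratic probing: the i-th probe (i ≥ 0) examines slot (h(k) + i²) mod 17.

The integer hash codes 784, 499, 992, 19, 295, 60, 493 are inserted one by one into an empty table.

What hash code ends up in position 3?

784: h=2 => slot 2
499: h=6 => slot 6
992: h=6, probe 6,7 => slot 7
19: h=2, probe 2,3 => slot 3
295: h=6, probe 6,7,10 => slot 10
60: h=9 => slot 9
493: h=0 => slot 0
Table: [493, _, 784, 19, _, _, 499, 992, _, 60, 295, _, _, _, _, _, _]

19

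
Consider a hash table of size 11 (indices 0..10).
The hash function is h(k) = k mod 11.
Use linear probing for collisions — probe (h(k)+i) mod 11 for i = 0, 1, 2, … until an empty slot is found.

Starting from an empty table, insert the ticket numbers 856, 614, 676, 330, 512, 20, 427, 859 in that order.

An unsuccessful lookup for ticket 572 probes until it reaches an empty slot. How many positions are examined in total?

5

856 hashes to 9; slot 9 is free → place at 9.
614 hashes to 9; 9 taken → place at 10.
676 hashes to 5; slot 5 is free → place at 5.
330 hashes to 0; slot 0 is free → place at 0.
512 hashes to 6; slot 6 is free → place at 6.
20 hashes to 9; 9,10,0 taken → place at 1.
427 hashes to 9; 9,10,0,1 taken → place at 2.
859 hashes to 1; 1,2 taken → place at 3.
Table: [330, 20, 427, 859, -, 676, 512, -, -, 856, 614]
Lookup 572: h=0, probe 0,1,2,3,4 → slot 4 empty, not found.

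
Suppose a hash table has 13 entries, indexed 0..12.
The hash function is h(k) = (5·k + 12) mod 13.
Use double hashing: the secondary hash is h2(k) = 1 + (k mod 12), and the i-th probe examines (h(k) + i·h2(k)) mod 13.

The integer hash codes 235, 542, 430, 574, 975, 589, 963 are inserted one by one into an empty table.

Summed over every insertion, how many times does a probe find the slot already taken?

Insert 235: h=4, slot 4 empty -> index 4.
Insert 542: h=5, slot 5 empty -> index 5.
Insert 430: h=4, h2=11, slot 4 occupied -> index 2.
Insert 574: h=9, slot 9 empty -> index 9.
Insert 975: h=12, slot 12 empty -> index 12.
Insert 589: h=6, slot 6 empty -> index 6.
Insert 963: h=4, h2=4, slot 4 occupied -> index 8.
Table: [—, —, 430, —, 235, 542, 589, —, 963, 574, —, —, 975]

2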